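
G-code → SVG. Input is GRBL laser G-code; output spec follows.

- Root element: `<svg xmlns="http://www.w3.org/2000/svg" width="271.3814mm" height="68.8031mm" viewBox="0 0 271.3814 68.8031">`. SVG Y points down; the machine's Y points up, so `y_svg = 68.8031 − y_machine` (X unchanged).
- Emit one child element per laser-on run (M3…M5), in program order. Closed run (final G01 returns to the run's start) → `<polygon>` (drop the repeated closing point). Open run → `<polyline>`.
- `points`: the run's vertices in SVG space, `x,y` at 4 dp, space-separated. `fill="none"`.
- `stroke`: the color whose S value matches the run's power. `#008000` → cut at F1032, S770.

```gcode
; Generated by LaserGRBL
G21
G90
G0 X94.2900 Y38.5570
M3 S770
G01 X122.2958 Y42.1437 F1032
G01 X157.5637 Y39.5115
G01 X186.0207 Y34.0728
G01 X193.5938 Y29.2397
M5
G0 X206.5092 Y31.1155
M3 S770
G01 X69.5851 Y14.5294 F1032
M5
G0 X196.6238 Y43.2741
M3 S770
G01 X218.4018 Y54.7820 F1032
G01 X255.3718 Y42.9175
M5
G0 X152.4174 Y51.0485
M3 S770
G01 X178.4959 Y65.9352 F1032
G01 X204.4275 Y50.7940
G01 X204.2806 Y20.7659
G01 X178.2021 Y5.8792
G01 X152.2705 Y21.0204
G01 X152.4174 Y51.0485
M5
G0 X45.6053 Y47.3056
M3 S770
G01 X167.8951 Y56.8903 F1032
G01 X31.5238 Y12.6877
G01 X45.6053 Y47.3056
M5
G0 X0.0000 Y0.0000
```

<svg xmlns="http://www.w3.org/2000/svg" width="271.3814mm" height="68.8031mm" viewBox="0 0 271.3814 68.8031">
  <polyline points="94.2900,30.2461 122.2958,26.6594 157.5637,29.2916 186.0207,34.7303 193.5938,39.5634" fill="none" stroke="#008000"/>
  <polyline points="206.5092,37.6876 69.5851,54.2737" fill="none" stroke="#008000"/>
  <polyline points="196.6238,25.5290 218.4018,14.0211 255.3718,25.8856" fill="none" stroke="#008000"/>
  <polygon points="152.4174,17.7546 178.4959,2.8679 204.4275,18.0091 204.2806,48.0372 178.2021,62.9239 152.2705,47.7827" fill="none" stroke="#008000"/>
  <polygon points="45.6053,21.4975 167.8951,11.9128 31.5238,56.1154" fill="none" stroke="#008000"/>
</svg>

Machine Y-up, SVG Y-down with viewBox height 68.8031, so y_svg = 68.8031 − y_machine; X carries over. Every run uses S770, so all elements get stroke `#008000` (cut).

Run 1: The run is open, so emit a `<polyline>` with points (Y-flipped): 94.2900,30.2461 122.2958,26.6594 157.5637,29.2916 186.0207,34.7303 193.5938,39.5634.

Run 2: The run is open, so emit a `<polyline>` with points (Y-flipped): 206.5092,37.6876 69.5851,54.2737.

Run 3: The run is open, so emit a `<polyline>` with points (Y-flipped): 196.6238,25.5290 218.4018,14.0211 255.3718,25.8856.

Run 4: The run returns to its start, so emit a `<polygon>` with points (Y-flipped): 152.4174,17.7546 178.4959,2.8679 204.4275,18.0091 204.2806,48.0372 178.2021,62.9239 152.2705,47.7827.

Run 5: The run returns to its start, so emit a `<polygon>` with points (Y-flipped): 45.6053,21.4975 167.8951,11.9128 31.5238,56.1154.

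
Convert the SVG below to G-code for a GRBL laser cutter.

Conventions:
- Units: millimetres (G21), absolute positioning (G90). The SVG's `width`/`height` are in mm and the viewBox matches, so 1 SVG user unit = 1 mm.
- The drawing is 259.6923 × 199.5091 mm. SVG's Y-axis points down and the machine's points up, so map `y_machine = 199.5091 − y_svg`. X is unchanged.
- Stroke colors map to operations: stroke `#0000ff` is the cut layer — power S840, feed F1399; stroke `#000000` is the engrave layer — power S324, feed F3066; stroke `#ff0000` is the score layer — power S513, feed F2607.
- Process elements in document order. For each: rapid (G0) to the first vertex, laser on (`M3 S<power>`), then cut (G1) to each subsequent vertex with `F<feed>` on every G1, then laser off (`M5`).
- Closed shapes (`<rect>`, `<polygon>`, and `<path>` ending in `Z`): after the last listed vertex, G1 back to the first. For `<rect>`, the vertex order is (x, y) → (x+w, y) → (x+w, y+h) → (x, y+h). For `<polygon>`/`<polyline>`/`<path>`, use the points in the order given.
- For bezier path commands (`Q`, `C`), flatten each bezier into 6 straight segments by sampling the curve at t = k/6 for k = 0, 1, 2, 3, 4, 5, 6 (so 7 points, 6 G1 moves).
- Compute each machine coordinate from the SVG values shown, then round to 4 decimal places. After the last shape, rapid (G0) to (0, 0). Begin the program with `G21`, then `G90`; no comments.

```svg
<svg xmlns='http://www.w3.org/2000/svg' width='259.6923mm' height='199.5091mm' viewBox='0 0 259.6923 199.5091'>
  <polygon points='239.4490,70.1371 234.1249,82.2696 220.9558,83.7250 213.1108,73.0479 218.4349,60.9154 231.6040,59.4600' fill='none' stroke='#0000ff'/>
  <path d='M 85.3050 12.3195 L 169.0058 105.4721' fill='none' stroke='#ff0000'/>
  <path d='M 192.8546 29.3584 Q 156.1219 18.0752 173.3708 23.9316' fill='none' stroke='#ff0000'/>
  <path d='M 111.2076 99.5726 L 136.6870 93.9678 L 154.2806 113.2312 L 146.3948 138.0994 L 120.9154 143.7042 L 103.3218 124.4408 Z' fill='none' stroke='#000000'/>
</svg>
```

viewBox `0 0 259.6923 199.5091` with mm width/height → 1 unit = 1 mm. Flip: y_m = 199.5091 − y_svg.

**Shape 1** — `<polygon>` regular polygon, stroke `#0000ff` → cut (S840, F1399). Machine vertices: (239.4490,129.3720) → (234.1249,117.2395) → (220.9558,115.7841) → (213.1108,126.4612) → (218.4349,138.5937) → (231.6040,140.0491) → (239.4490,129.3720). Closed: final G1 returns to the first vertex.

**Shape 2** — `<path>` line segment, stroke `#ff0000` → score (S513, F2607). Machine vertices: (85.3050,187.1896) → (169.0058,94.0370). Open path.

**Shape 3** — `<path>` quadratic bezier, stroke `#ff0000` → score (S513, F2607). Control points (SVG): P0=(192.8546,29.3584), P1=(156.1219,18.0752), P2=(173.3708,23.9316); sampled at t=k/6. Machine vertices: (192.8546,170.1507) → (182.1099,173.4357) → (174.3641,175.7684) → (169.6173,177.1490) → (167.8695,177.5774) → (169.1207,177.0535) → (173.3708,175.5775). Open path.

**Shape 4** — `<path>` regular polygon, stroke `#000000` → engrave (S324, F3066). Machine vertices: (111.2076,99.9365) → (136.6870,105.5413) → (154.2806,86.2779) → (146.3948,61.4097) → (120.9154,55.8049) → (103.3218,75.0683) → (111.2076,99.9365). Closed: final G1 returns to the first vertex.

G21
G90
G0 X239.4490 Y129.3720
M3 S840
G1 X234.1249 Y117.2395 F1399
G1 X220.9558 Y115.7841 F1399
G1 X213.1108 Y126.4612 F1399
G1 X218.4349 Y138.5937 F1399
G1 X231.6040 Y140.0491 F1399
G1 X239.4490 Y129.3720 F1399
M5
G0 X85.3050 Y187.1896
M3 S513
G1 X169.0058 Y94.0370 F2607
M5
G0 X192.8546 Y170.1507
M3 S513
G1 X182.1099 Y173.4357 F2607
G1 X174.3641 Y175.7684 F2607
G1 X169.6173 Y177.1490 F2607
G1 X167.8695 Y177.5774 F2607
G1 X169.1207 Y177.0535 F2607
G1 X173.3708 Y175.5775 F2607
M5
G0 X111.2076 Y99.9365
M3 S324
G1 X136.6870 Y105.5413 F3066
G1 X154.2806 Y86.2779 F3066
G1 X146.3948 Y61.4097 F3066
G1 X120.9154 Y55.8049 F3066
G1 X103.3218 Y75.0683 F3066
G1 X111.2076 Y99.9365 F3066
M5
G0 X0.0000 Y0.0000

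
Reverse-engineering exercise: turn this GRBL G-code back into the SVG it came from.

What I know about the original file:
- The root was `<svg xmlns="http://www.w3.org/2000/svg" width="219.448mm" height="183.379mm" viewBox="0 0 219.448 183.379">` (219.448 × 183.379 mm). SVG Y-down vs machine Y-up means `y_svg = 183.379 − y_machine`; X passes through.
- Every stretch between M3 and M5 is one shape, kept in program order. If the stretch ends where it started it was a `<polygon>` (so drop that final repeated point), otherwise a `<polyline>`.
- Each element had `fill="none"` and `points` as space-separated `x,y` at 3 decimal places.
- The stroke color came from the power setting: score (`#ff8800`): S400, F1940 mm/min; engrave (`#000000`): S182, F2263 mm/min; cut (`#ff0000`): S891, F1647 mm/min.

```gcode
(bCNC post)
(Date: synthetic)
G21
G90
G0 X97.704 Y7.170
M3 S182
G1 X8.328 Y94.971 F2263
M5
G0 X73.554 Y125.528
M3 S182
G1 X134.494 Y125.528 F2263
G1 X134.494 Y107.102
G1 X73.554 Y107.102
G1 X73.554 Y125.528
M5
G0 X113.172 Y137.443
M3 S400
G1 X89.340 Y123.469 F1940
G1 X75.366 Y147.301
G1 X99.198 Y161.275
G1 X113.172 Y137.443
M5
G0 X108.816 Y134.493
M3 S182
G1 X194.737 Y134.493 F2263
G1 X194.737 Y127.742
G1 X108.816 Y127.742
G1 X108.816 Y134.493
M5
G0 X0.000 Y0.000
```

y_svg = 183.379 − y_m.

[1] S182→`#000000` (engrave); open run; points: 97.704,176.209 8.328,88.408

[2] S182→`#000000` (engrave); closed run; points: 73.554,57.851 134.494,57.851 134.494,76.277 73.554,76.277

[3] S400→`#ff8800` (score); closed run; points: 113.172,45.936 89.340,59.910 75.366,36.078 99.198,22.104

[4] S182→`#000000` (engrave); closed run; points: 108.816,48.886 194.737,48.886 194.737,55.637 108.816,55.637

<svg xmlns="http://www.w3.org/2000/svg" width="219.448mm" height="183.379mm" viewBox="0 0 219.448 183.379">
  <polyline points="97.704,176.209 8.328,88.408" fill="none" stroke="#000000"/>
  <polygon points="73.554,57.851 134.494,57.851 134.494,76.277 73.554,76.277" fill="none" stroke="#000000"/>
  <polygon points="113.172,45.936 89.340,59.910 75.366,36.078 99.198,22.104" fill="none" stroke="#ff8800"/>
  <polygon points="108.816,48.886 194.737,48.886 194.737,55.637 108.816,55.637" fill="none" stroke="#000000"/>
</svg>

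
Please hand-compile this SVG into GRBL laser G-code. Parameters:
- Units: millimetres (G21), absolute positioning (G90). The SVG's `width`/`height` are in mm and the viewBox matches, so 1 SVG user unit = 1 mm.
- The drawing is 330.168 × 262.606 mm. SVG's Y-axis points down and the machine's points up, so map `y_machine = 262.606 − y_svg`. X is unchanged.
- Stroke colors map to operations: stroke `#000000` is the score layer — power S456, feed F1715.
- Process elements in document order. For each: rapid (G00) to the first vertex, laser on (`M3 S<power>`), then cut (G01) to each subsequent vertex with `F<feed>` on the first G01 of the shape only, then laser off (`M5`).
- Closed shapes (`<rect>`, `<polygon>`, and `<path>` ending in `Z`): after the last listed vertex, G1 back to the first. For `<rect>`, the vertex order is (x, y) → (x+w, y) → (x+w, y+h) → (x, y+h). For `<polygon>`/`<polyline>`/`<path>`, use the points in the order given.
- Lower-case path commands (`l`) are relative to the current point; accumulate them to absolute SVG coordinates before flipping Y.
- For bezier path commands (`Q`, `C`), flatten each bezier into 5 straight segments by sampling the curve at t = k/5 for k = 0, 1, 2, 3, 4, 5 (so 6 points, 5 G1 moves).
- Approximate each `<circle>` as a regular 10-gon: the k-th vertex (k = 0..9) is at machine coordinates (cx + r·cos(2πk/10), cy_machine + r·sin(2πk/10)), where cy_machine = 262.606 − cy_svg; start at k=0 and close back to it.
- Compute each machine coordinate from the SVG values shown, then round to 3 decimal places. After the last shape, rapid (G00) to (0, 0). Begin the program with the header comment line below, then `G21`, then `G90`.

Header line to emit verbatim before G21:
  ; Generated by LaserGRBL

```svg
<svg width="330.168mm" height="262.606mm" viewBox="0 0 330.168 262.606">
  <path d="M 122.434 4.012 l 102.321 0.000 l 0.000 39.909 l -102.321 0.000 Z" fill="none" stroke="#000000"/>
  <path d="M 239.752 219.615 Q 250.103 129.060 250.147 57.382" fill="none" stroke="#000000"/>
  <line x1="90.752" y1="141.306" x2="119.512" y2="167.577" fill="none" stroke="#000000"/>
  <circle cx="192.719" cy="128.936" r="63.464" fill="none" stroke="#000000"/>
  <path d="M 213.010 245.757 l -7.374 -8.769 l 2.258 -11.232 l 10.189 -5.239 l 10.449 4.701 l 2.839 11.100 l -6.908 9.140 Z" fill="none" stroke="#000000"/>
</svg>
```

Since the viewBox matches the mm dimensions, user units are millimetres directly. The only transform is the Y-flip y_m = 262.606 − y_svg.

Shape 1 is a rectangle drawn with `<path>`. Its stroke #000000 means score at S456, F1715. After flipping Y the toolpath is (122.434,258.594) → (224.755,258.594) → (224.755,218.685) → (122.434,218.685) → (122.434,258.594), returning to the start.

Shape 2 is a quadratic bezier drawn with `<path>`. Its stroke #000000 means score at S456, F1715. After flipping Y the toolpath is (239.752,42.991) → (243.480,78.458) → (246.384,112.415) → (248.463,144.861) → (249.717,175.798) → (250.147,205.224).

Shape 3 is a line segment drawn with `<line>`. Its stroke #000000 means score at S456, F1715. After flipping Y the toolpath is (90.752,121.300) → (119.512,95.029).

Shape 4 is a circle drawn with `<circle>`. Its stroke #000000 means score at S456, F1715. After flipping Y the toolpath is (256.183,133.670) → (244.062,170.973) → (212.330,194.028) → (173.108,194.028) → (141.376,170.973) → (129.255,133.670) → (141.376,96.367) → (173.108,73.312) → (212.330,73.312) → (244.062,96.367) → (256.183,133.670), returning to the start.

Shape 5 is a regular polygon drawn with `<path>`. Its stroke #000000 means score at S456, F1715. After flipping Y the toolpath is (213.010,16.849) → (205.636,25.618) → (207.894,36.850) → (218.083,42.089) → (228.532,37.388) → (231.371,26.288) → (224.463,17.148) → (213.010,16.849), returning to the start.

; Generated by LaserGRBL
G21
G90
G00 X122.434 Y258.594
M3 S456
G01 X224.755 Y258.594 F1715
G01 X224.755 Y218.685
G01 X122.434 Y218.685
G01 X122.434 Y258.594
M5
G00 X239.752 Y42.991
M3 S456
G01 X243.480 Y78.458 F1715
G01 X246.384 Y112.415
G01 X248.463 Y144.861
G01 X249.717 Y175.798
G01 X250.147 Y205.224
M5
G00 X90.752 Y121.300
M3 S456
G01 X119.512 Y95.029 F1715
M5
G00 X256.183 Y133.670
M3 S456
G01 X244.062 Y170.973 F1715
G01 X212.330 Y194.028
G01 X173.108 Y194.028
G01 X141.376 Y170.973
G01 X129.255 Y133.670
G01 X141.376 Y96.367
G01 X173.108 Y73.312
G01 X212.330 Y73.312
G01 X244.062 Y96.367
G01 X256.183 Y133.670
M5
G00 X213.010 Y16.849
M3 S456
G01 X205.636 Y25.618 F1715
G01 X207.894 Y36.850
G01 X218.083 Y42.089
G01 X228.532 Y37.388
G01 X231.371 Y26.288
G01 X224.463 Y17.148
G01 X213.010 Y16.849
M5
G00 X0.000 Y0.000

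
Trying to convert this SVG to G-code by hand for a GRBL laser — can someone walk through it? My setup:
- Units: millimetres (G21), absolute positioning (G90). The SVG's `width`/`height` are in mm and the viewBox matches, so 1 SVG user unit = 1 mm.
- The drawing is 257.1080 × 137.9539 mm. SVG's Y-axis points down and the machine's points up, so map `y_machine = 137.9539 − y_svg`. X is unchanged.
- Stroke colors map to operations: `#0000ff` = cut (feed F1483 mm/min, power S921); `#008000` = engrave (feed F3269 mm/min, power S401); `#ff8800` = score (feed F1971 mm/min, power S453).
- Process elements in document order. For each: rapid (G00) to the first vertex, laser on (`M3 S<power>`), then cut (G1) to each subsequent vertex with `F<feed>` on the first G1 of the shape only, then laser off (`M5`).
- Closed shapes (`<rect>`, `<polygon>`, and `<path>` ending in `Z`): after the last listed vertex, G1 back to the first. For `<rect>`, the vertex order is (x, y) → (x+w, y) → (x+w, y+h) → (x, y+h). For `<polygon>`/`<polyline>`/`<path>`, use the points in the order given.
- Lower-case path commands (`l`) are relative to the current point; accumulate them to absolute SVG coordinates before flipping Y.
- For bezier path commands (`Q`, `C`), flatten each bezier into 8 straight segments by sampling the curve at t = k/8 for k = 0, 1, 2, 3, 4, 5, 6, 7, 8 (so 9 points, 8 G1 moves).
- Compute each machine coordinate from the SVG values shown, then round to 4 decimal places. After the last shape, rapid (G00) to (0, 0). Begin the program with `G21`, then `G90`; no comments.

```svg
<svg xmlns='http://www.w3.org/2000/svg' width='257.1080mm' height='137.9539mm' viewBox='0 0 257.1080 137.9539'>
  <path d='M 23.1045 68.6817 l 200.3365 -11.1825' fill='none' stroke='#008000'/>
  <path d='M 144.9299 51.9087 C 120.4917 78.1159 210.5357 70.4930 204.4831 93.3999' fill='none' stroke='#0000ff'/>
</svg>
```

1 u = 1 mm; y_m = 137.9539 − y.

[1] `<path>` line segment, #008000→engrave S401 F3269: (23.1045,69.2722) → (223.4410,80.4547)

[2] `<path>` cubic bezier, #0000ff→cut S921 F1483: (144.9299,86.0452) → (140.7206,77.6776) → (144.7764,71.7273) → (154.6294,67.4402) → (167.8119,64.0620) → (181.8563,60.8385) → (194.2947,57.0155) → (202.6596,51.8387) → (204.4831,44.5540)

G21
G90
G00 X23.1045 Y69.2722
M3 S401
G1 X223.4410 Y80.4547 F3269
M5
G00 X144.9299 Y86.0452
M3 S921
G1 X140.7206 Y77.6776 F1483
G1 X144.7764 Y71.7273
G1 X154.6294 Y67.4402
G1 X167.8119 Y64.0620
G1 X181.8563 Y60.8385
G1 X194.2947 Y57.0155
G1 X202.6596 Y51.8387
G1 X204.4831 Y44.5540
M5
G00 X0.0000 Y0.0000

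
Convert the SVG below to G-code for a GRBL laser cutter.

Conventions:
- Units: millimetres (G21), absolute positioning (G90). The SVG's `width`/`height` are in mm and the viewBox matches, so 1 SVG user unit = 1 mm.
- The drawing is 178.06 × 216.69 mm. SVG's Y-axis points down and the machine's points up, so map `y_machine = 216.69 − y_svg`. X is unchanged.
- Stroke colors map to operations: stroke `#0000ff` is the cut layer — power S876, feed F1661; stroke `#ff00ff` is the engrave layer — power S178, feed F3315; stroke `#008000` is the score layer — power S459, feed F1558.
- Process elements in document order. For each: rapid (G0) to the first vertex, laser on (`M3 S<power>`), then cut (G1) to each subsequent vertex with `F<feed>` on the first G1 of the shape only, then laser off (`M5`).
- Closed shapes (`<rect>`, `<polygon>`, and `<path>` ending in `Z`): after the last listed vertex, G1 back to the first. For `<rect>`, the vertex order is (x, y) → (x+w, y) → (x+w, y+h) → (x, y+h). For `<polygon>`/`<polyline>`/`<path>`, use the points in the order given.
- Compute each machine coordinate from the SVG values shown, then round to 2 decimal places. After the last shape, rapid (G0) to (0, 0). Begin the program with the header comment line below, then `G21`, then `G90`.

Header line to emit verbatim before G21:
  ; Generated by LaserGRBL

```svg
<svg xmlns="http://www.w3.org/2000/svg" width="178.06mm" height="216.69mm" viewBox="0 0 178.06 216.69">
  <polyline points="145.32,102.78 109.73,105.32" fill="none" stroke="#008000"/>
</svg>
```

; Generated by LaserGRBL
G21
G90
G0 X145.32 Y113.91
M3 S459
G1 X109.73 Y111.37 F1558
M5
G0 X0.00 Y0.00

1 u = 1 mm; y_m = 216.69 − y.

[1] `<polyline>` line segment, #008000→score S459 F1558: (145.32,113.91) → (109.73,111.37)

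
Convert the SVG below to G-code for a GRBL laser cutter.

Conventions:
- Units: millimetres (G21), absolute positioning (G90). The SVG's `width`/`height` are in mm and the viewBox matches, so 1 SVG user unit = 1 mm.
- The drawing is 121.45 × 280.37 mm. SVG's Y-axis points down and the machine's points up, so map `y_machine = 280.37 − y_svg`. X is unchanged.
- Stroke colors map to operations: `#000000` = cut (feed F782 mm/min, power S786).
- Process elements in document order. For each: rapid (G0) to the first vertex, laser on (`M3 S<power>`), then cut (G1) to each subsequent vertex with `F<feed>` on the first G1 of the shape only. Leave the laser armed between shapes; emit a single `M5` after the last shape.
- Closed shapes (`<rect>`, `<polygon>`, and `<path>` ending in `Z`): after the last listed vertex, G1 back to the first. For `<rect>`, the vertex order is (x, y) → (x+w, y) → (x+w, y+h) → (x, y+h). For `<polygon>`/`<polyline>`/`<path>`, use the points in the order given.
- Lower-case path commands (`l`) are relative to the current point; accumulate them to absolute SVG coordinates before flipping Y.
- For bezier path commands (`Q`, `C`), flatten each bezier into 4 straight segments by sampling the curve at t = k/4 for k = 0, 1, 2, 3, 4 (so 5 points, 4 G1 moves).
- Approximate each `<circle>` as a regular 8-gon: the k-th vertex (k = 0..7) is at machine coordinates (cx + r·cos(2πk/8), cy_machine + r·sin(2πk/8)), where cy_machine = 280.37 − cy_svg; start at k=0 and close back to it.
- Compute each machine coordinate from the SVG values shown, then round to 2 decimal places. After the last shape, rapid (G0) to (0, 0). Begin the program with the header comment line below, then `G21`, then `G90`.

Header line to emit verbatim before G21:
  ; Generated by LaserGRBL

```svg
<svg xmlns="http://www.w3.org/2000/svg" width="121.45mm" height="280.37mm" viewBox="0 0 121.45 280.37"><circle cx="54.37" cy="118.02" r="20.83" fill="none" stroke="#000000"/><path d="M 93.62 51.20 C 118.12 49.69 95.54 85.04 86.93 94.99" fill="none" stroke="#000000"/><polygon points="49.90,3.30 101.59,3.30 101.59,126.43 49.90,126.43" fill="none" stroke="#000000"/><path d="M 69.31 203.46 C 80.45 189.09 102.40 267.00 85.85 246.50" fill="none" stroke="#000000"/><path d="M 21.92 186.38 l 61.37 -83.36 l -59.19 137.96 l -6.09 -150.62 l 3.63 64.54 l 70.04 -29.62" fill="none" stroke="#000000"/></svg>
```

Since the viewBox matches the mm dimensions, user units are millimetres directly. The only transform is the Y-flip y_m = 280.37 − y_svg.

Shape 1 is a circle drawn with `<circle>`. Its stroke #000000 means cut at S786, F782. After flipping Y the toolpath is (75.20,162.35) → (69.10,177.08) → (54.37,183.18) → (39.64,177.08) → (33.54,162.35) → (39.64,147.62) → (54.37,141.52) → (69.10,147.62) → (75.20,162.35), returning to the start.

Shape 2 is a cubic bezier drawn with `<path>`. Its stroke #000000 means cut at S786, F782. After flipping Y the toolpath is (93.62,229.17) → (104.12,224.36) → (102.69,211.57) → (95.05,196.63) → (86.93,185.38).

Shape 3 is a rectangle drawn with `<polygon>`. Its stroke #000000 means cut at S786, F782. After flipping Y the toolpath is (49.90,277.07) → (101.59,277.07) → (101.59,153.94) → (49.90,153.94) → (49.90,277.07), returning to the start.

Shape 4 is a cubic bezier drawn with `<path>`. Its stroke #000000 means cut at S786, F782. After flipping Y the toolpath is (69.31,76.91) → (78.92,73.36) → (87.96,53.09) → (91.81,33.97) → (85.85,33.87).

Shape 5 is a open polyline drawn with `<path>`. Its stroke #000000 means cut at S786, F782. After flipping Y the toolpath is (21.92,93.99) → (83.29,177.35) → (24.10,39.39) → (18.01,190.01) → (21.64,125.47) → (91.68,155.09).

; Generated by LaserGRBL
G21
G90
G0 X75.20 Y162.35
M3 S786
G1 X69.10 Y177.08 F782
G1 X54.37 Y183.18
G1 X39.64 Y177.08
G1 X33.54 Y162.35
G1 X39.64 Y147.62
G1 X54.37 Y141.52
G1 X69.10 Y147.62
G1 X75.20 Y162.35
G0 X93.62 Y229.17
M3 S786
G1 X104.12 Y224.36 F782
G1 X102.69 Y211.57
G1 X95.05 Y196.63
G1 X86.93 Y185.38
G0 X49.90 Y277.07
M3 S786
G1 X101.59 Y277.07 F782
G1 X101.59 Y153.94
G1 X49.90 Y153.94
G1 X49.90 Y277.07
G0 X69.31 Y76.91
M3 S786
G1 X78.92 Y73.36 F782
G1 X87.96 Y53.09
G1 X91.81 Y33.97
G1 X85.85 Y33.87
G0 X21.92 Y93.99
M3 S786
G1 X83.29 Y177.35 F782
G1 X24.10 Y39.39
G1 X18.01 Y190.01
G1 X21.64 Y125.47
G1 X91.68 Y155.09
M5
G0 X0.00 Y0.00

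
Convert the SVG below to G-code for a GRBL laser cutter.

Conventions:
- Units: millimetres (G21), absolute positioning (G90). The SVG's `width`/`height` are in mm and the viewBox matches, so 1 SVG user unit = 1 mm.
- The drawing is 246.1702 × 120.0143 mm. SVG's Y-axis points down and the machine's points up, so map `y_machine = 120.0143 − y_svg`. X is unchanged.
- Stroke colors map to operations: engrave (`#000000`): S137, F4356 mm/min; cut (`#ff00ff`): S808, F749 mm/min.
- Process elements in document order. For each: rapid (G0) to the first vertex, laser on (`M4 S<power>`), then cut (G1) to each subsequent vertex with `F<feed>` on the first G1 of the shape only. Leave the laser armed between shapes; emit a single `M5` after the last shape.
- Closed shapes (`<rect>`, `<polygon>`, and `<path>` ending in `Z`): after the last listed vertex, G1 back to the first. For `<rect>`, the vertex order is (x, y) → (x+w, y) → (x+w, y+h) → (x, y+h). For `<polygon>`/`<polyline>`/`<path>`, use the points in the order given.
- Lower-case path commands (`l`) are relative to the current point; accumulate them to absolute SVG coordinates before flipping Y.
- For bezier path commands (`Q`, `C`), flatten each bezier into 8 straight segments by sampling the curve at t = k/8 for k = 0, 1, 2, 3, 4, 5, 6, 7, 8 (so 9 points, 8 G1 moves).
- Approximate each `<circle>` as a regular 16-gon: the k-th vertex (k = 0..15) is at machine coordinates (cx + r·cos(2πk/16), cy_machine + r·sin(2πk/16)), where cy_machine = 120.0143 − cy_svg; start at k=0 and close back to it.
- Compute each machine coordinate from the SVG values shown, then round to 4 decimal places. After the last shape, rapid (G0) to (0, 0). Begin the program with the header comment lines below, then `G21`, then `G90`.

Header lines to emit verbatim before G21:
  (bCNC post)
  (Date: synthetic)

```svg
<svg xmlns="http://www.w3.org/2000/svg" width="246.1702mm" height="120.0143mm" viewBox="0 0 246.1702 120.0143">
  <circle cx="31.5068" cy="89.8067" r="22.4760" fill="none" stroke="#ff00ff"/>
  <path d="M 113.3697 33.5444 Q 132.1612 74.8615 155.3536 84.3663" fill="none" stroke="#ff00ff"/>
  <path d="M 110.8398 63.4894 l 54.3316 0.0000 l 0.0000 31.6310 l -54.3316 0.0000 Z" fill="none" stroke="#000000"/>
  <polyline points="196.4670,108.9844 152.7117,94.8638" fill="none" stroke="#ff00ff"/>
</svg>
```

viewBox `0 0 246.1702 120.0143` with mm width/height → 1 unit = 1 mm. Flip: y_m = 120.0143 − y_svg.

**Shape 1** — `<circle>` circle, stroke `#ff00ff` → cut (S808, F749). Machine vertices: (53.9828,30.2076) → (52.2719,38.8088) → (47.3997,46.1005) → (40.1080,50.9727) → (31.5068,52.6836) → (22.9056,50.9727) → (15.6139,46.1005) → (10.7417,38.8088) → (9.0308,30.2076) → (10.7417,21.6064) → (15.6139,14.3147) → (22.9056,9.4425) → (31.5068,7.7316) → (40.1080,9.4425) → (47.3997,14.3147) → (52.2719,21.6064) → (53.9828,30.2076). Closed: final G1 returns to the first vertex.

**Shape 2** — `<path>` quadratic bezier, stroke `#ff00ff` → cut (S808, F749). Control points (SVG): P0=(113.3697,33.5444), P1=(132.1612,74.8615), P2=(155.3536,84.3663); sampled at t=k/8. Machine vertices: (113.3697,86.4699) → (118.1363,76.6377) → (123.0405,67.7996) → (128.0822,59.9557) → (133.2614,53.1059) → (138.5782,47.2502) → (144.0325,42.3887) → (149.6243,38.5213) → (155.3536,35.6480). Open path.

**Shape 3** — `<path>` rectangle, stroke `#000000` → engrave (S137, F4356). Machine vertices: (110.8398,56.5249) → (165.1714,56.5249) → (165.1714,24.8939) → (110.8398,24.8939) → (110.8398,56.5249). Closed: final G1 returns to the first vertex.

**Shape 4** — `<polyline>` line segment, stroke `#ff00ff` → cut (S808, F749). Machine vertices: (196.4670,11.0299) → (152.7117,25.1505). Open path.

(bCNC post)
(Date: synthetic)
G21
G90
G0 X53.9828 Y30.2076
M4 S808
G1 X52.2719 Y38.8088 F749
G1 X47.3997 Y46.1005
G1 X40.1080 Y50.9727
G1 X31.5068 Y52.6836
G1 X22.9056 Y50.9727
G1 X15.6139 Y46.1005
G1 X10.7417 Y38.8088
G1 X9.0308 Y30.2076
G1 X10.7417 Y21.6064
G1 X15.6139 Y14.3147
G1 X22.9056 Y9.4425
G1 X31.5068 Y7.7316
G1 X40.1080 Y9.4425
G1 X47.3997 Y14.3147
G1 X52.2719 Y21.6064
G1 X53.9828 Y30.2076
G0 X113.3697 Y86.4699
M4 S808
G1 X118.1363 Y76.6377 F749
G1 X123.0405 Y67.7996
G1 X128.0822 Y59.9557
G1 X133.2614 Y53.1059
G1 X138.5782 Y47.2502
G1 X144.0325 Y42.3887
G1 X149.6243 Y38.5213
G1 X155.3536 Y35.6480
G0 X110.8398 Y56.5249
M4 S137
G1 X165.1714 Y56.5249 F4356
G1 X165.1714 Y24.8939
G1 X110.8398 Y24.8939
G1 X110.8398 Y56.5249
G0 X196.4670 Y11.0299
M4 S808
G1 X152.7117 Y25.1505 F749
M5
G0 X0.0000 Y0.0000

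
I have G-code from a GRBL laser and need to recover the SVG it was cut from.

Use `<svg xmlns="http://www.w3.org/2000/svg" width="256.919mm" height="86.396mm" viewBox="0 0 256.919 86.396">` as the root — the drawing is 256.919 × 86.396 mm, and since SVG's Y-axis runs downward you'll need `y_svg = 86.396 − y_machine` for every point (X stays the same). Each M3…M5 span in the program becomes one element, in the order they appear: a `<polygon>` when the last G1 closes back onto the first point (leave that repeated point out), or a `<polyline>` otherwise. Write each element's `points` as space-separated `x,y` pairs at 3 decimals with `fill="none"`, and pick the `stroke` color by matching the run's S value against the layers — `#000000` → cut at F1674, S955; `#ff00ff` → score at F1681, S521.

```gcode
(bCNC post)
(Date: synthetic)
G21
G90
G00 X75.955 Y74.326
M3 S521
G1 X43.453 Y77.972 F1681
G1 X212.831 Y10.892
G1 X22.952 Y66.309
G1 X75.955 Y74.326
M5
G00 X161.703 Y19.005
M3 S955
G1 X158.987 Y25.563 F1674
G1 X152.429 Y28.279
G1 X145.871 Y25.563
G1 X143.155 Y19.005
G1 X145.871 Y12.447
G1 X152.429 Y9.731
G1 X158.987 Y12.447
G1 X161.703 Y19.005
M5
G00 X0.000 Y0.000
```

<svg xmlns="http://www.w3.org/2000/svg" width="256.919mm" height="86.396mm" viewBox="0 0 256.919 86.396">
  <polygon points="75.955,12.070 43.453,8.424 212.831,75.504 22.952,20.087" fill="none" stroke="#ff00ff"/>
  <polygon points="161.703,67.391 158.987,60.833 152.429,58.117 145.871,60.833 143.155,67.391 145.871,73.949 152.429,76.665 158.987,73.949" fill="none" stroke="#000000"/>
</svg>

Each laser-on run becomes one SVG element. Flip Y back into SVG space with y_svg = 86.396 − y_machine.

Run 1: power S521 maps to stroke `#ff00ff` (score). The run returns to its start, so emit a `<polygon>` with points (Y-flipped): 75.955,12.070 43.453,8.424 212.831,75.504 22.952,20.087.

Run 2: power S955 maps to stroke `#000000` (cut). The run returns to its start, so emit a `<polygon>` with points (Y-flipped): 161.703,67.391 158.987,60.833 152.429,58.117 145.871,60.833 143.155,67.391 145.871,73.949 152.429,76.665 158.987,73.949.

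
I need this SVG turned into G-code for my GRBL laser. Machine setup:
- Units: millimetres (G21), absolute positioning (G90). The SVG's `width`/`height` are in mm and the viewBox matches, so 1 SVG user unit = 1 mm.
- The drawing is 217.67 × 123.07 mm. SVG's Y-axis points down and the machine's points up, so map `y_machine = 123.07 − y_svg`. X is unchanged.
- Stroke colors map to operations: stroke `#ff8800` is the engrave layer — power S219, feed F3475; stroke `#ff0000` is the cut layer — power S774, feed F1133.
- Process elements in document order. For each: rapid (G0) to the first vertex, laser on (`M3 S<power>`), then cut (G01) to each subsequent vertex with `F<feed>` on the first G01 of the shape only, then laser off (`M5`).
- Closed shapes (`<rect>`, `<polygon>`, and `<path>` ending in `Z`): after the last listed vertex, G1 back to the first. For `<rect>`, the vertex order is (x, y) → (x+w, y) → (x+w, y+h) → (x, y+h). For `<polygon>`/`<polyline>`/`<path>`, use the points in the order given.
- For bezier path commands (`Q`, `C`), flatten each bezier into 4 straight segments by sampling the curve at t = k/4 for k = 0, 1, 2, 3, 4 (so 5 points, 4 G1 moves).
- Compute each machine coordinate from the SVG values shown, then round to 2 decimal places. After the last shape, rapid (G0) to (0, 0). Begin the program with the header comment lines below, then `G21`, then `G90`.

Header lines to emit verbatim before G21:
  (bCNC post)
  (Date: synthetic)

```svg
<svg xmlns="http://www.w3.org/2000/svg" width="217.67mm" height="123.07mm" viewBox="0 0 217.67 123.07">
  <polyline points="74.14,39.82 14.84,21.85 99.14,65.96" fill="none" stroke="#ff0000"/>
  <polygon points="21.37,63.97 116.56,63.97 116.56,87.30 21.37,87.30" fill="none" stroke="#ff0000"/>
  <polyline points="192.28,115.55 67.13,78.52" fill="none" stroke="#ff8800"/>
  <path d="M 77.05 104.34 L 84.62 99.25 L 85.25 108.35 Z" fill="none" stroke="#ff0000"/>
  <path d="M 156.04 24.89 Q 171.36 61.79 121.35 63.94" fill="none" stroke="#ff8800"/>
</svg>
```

viewBox `0 0 217.67 123.07` with mm width/height → 1 unit = 1 mm. Flip: y_m = 123.07 − y_svg.

**Shape 1** — `<polyline>` open polyline, stroke `#ff0000` → cut (S774, F1133). Machine vertices: (74.14,83.25) → (14.84,101.22) → (99.14,57.11). Open path.

**Shape 2** — `<polygon>` rectangle, stroke `#ff0000` → cut (S774, F1133). Machine vertices: (21.37,59.10) → (116.56,59.10) → (116.56,35.77) → (21.37,35.77) → (21.37,59.10). Closed: final G1 returns to the first vertex.

**Shape 3** — `<polyline>` line segment, stroke `#ff8800` → engrave (S219, F3475). Machine vertices: (192.28,7.52) → (67.13,44.55). Open path.

**Shape 4** — `<path>` regular polygon, stroke `#ff0000` → cut (S774, F1133). Machine vertices: (77.05,18.73) → (84.62,23.82) → (85.25,14.72) → (77.05,18.73). Closed: final G1 returns to the first vertex.

**Shape 5** — `<path>` quadratic bezier, stroke `#ff8800` → engrave (S219, F3475). Control points (SVG): P0=(156.04,24.89), P1=(171.36,61.79), P2=(121.35,63.94); sampled at t=k/4. Machine vertices: (156.04,98.18) → (159.62,81.90) → (155.03,69.97) → (142.27,62.38) → (121.35,59.13). Open path.

(bCNC post)
(Date: synthetic)
G21
G90
G0 X74.14 Y83.25
M3 S774
G01 X14.84 Y101.22 F1133
G01 X99.14 Y57.11
M5
G0 X21.37 Y59.10
M3 S774
G01 X116.56 Y59.10 F1133
G01 X116.56 Y35.77
G01 X21.37 Y35.77
G01 X21.37 Y59.10
M5
G0 X192.28 Y7.52
M3 S219
G01 X67.13 Y44.55 F3475
M5
G0 X77.05 Y18.73
M3 S774
G01 X84.62 Y23.82 F1133
G01 X85.25 Y14.72
G01 X77.05 Y18.73
M5
G0 X156.04 Y98.18
M3 S219
G01 X159.62 Y81.90 F3475
G01 X155.03 Y69.97
G01 X142.27 Y62.38
G01 X121.35 Y59.13
M5
G0 X0.00 Y0.00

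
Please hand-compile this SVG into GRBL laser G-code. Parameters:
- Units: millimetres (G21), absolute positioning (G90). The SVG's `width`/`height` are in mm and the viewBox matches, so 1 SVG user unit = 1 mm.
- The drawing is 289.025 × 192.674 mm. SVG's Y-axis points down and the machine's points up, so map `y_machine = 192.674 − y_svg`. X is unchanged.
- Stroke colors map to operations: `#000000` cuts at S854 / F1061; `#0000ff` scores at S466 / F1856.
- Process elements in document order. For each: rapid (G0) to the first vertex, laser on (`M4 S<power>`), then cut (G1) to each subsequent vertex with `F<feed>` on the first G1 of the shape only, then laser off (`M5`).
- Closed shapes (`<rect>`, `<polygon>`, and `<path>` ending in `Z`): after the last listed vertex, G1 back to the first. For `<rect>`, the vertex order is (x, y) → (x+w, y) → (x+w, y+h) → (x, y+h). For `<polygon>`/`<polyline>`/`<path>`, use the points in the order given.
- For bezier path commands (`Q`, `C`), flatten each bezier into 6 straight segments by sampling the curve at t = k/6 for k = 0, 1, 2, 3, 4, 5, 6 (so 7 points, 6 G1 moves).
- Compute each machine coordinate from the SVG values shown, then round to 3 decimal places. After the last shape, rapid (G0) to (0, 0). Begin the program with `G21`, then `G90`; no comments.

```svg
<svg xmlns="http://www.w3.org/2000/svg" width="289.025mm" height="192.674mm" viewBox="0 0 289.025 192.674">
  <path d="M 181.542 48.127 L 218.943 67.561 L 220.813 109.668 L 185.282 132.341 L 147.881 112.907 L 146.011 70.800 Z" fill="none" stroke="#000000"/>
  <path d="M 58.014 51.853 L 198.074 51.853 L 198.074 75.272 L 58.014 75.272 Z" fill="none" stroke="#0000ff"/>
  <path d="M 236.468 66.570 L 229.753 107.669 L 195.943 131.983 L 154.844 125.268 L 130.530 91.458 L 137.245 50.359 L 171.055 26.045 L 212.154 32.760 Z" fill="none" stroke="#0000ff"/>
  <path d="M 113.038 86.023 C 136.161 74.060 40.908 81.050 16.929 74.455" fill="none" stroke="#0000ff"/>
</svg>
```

G21
G90
G0 X181.542 Y144.547
M4 S854
G1 X218.943 Y125.113 F1061
G1 X220.813 Y83.006
G1 X185.282 Y60.333
G1 X147.881 Y79.767
G1 X146.011 Y121.874
G1 X181.542 Y144.547
M5
G0 X58.014 Y140.821
M4 S466
G1 X198.074 Y140.821 F1856
G1 X198.074 Y117.402
G1 X58.014 Y117.402
G1 X58.014 Y140.821
M5
G0 X236.468 Y126.104
M4 S466
G1 X229.753 Y85.005 F1856
G1 X195.943 Y60.691
G1 X154.844 Y67.406
G1 X130.530 Y101.216
G1 X137.245 Y142.315
G1 X171.055 Y166.629
G1 X212.154 Y159.914
G1 X236.468 Y126.104
M5
G0 X113.038 Y106.651
M4 S466
G1 X115.613 Y111.204 F1856
G1 X103.726 Y113.501
G1 X82.647 Y114.448
G1 X57.642 Y114.947
G1 X33.980 Y115.903
G1 X16.929 Y118.219
M5
G0 X0.000 Y0.000

1 u = 1 mm; y_m = 192.674 − y.

[1] `<path>` regular polygon, #000000→cut S854 F1061: (181.542,144.547) → (218.943,125.113) → (220.813,83.006) → (185.282,60.333) → (147.881,79.767) → (146.011,121.874) → (181.542,144.547) (closed)

[2] `<path>` rectangle, #0000ff→score S466 F1856: (58.014,140.821) → (198.074,140.821) → (198.074,117.402) → (58.014,117.402) → (58.014,140.821) (closed)

[3] `<path>` regular polygon, #0000ff→score S466 F1856: (236.468,126.104) → (229.753,85.005) → (195.943,60.691) → (154.844,67.406) → (130.530,101.216) → (137.245,142.315) → (171.055,166.629) → (212.154,159.914) → (236.468,126.104) (closed)

[4] `<path>` cubic bezier, #0000ff→score S466 F1856: (113.038,106.651) → (115.613,111.204) → (103.726,113.501) → (82.647,114.448) → (57.642,114.947) → (33.980,115.903) → (16.929,118.219)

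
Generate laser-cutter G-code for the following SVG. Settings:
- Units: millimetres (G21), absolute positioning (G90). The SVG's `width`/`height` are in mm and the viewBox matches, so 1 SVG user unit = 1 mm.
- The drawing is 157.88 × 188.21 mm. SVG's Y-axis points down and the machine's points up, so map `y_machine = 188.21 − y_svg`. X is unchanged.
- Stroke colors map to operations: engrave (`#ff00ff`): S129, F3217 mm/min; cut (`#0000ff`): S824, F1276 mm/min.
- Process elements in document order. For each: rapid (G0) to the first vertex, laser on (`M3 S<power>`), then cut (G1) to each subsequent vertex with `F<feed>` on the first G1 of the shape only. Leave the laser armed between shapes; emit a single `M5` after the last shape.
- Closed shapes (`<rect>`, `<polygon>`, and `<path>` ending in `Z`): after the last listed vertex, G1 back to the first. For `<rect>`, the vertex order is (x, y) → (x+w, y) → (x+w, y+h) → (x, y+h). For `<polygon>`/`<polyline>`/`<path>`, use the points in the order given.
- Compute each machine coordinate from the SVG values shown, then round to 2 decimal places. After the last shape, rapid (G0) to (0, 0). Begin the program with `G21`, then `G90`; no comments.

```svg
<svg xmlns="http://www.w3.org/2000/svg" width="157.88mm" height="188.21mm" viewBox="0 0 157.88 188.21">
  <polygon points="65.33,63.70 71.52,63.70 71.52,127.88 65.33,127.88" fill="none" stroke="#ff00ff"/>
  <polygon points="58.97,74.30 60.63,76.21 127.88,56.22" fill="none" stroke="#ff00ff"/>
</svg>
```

G21
G90
G0 X65.33 Y124.51
M3 S129
G1 X71.52 Y124.51 F3217
G1 X71.52 Y60.33
G1 X65.33 Y60.33
G1 X65.33 Y124.51
G0 X58.97 Y113.91
M3 S129
G1 X60.63 Y112.00 F3217
G1 X127.88 Y131.99
G1 X58.97 Y113.91
M5
G0 X0.00 Y0.00

Since the viewBox matches the mm dimensions, user units are millimetres directly. The only transform is the Y-flip y_m = 188.21 − y_svg.

Shape 1 is a rectangle drawn with `<polygon>`. Its stroke #ff00ff means engrave at S129, F3217. After flipping Y the toolpath is (65.33,124.51) → (71.52,124.51) → (71.52,60.33) → (65.33,60.33) → (65.33,124.51), returning to the start.

Shape 2 is a closed polygon drawn with `<polygon>`. Its stroke #ff00ff means engrave at S129, F3217. After flipping Y the toolpath is (58.97,113.91) → (60.63,112.00) → (127.88,131.99) → (58.97,113.91), returning to the start.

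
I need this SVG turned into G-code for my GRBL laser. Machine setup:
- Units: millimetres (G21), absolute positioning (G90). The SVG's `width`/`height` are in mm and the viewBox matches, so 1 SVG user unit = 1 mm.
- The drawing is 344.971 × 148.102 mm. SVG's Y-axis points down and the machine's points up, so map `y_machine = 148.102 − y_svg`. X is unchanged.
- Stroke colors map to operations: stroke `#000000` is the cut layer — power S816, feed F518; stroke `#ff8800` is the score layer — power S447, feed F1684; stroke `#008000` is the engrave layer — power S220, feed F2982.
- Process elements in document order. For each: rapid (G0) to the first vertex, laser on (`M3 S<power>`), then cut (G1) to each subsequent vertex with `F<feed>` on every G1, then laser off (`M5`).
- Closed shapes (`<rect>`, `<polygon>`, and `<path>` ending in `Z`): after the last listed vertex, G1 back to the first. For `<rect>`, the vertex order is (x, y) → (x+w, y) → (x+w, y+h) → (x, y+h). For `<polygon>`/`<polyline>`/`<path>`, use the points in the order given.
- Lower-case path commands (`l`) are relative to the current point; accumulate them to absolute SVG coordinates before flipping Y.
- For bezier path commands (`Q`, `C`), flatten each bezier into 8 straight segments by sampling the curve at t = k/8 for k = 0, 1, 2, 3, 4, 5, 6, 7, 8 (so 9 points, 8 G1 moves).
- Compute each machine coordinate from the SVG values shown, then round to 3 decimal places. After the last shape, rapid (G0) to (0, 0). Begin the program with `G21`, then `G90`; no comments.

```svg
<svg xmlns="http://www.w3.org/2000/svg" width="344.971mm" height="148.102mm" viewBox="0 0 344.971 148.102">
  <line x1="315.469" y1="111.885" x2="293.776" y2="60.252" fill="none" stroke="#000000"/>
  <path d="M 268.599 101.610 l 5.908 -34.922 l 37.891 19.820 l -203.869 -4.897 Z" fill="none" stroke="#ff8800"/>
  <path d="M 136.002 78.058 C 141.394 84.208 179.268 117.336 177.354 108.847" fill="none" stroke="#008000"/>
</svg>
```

G21
G90
G0 X315.469 Y36.217
M3 S816
G1 X293.776 Y87.850 F518
M5
G0 X268.599 Y46.492
M3 S447
G1 X274.507 Y81.414 F1684
G1 X312.398 Y61.594 F1684
G1 X108.529 Y66.491 F1684
G1 X268.599 Y46.492 F1684
M5
G0 X136.002 Y70.044
M3 S220
G1 X139.405 Y66.607 F2982
G1 X145.007 Y61.445 F2982
G1 X151.960 Y55.361 F2982
G1 X159.418 Y49.160 F2982
G1 X166.533 Y43.645 F2982
G1 X172.458 Y39.620 F2982
G1 X176.348 Y37.888 F2982
G1 X177.354 Y39.255 F2982
M5
G0 X0.000 Y0.000

viewBox `0 0 344.971 148.102` with mm width/height → 1 unit = 1 mm. Flip: y_m = 148.102 − y_svg.

**Shape 1** — `<line>` line segment, stroke `#000000` → cut (S816, F518). Machine vertices: (315.469,36.217) → (293.776,87.850). Open path.

**Shape 2** — `<path>` closed polygon, stroke `#ff8800` → score (S447, F1684). Machine vertices: (268.599,46.492) → (274.507,81.414) → (312.398,61.594) → (108.529,66.491) → (268.599,46.492). Closed: final G1 returns to the first vertex.

**Shape 3** — `<path>` cubic bezier, stroke `#008000` → engrave (S220, F2982). Control points (SVG): P0=(136.002,78.058), P1=(141.394,84.208), P2=(179.268,117.336), P3=(177.354,108.847); sampled at t=k/8. Machine vertices: (136.002,70.044) → (139.405,66.607) → (145.007,61.445) → (151.960,55.361) → (159.418,49.160) → (166.533,43.645) → (172.458,39.620) → (176.348,37.888) → (177.354,39.255). Open path.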